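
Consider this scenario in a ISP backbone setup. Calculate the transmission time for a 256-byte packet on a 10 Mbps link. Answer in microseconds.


Given: packet = 256 bytes, bandwidth = 10 Mbps
Packet in bits = 256 * 8 = 2048 bits
Bandwidth = 10 * 10^6 = 10000000 bps
Time = 2048 / 10000000 seconds
Time in us = 2048 * 10^6 / 10000000 = 204.8

204.8


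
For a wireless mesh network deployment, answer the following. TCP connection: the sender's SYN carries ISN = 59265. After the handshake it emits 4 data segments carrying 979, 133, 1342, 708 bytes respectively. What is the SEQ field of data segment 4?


The SYN occupies sequence number ISN = 59265, so the first data byte is ISN + 1 = 59266.
SEQ of data segment i = (ISN + 1) + sum of payload sizes of segments 1..i-1.
Segment 1: SEQ = 59266, payload = 979 bytes
Segment 2: SEQ = 60245, payload = 133 bytes
Segment 3: SEQ = 60378, payload = 1342 bytes
Segment 4: SEQ = 61720, payload = 708 bytes
SEQ of segment 4 = 59266 + 979 + 133 + 1342 = 61720

61720


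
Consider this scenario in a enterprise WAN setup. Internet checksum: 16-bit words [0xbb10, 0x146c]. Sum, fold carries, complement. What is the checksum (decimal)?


Given words: [0xbb10, 0x146c]
Step 1: Sum all words
Raw sum = 47888 + 5228 = 53116
One's complement = ~53116 & 0xFFFF = 12419

12419


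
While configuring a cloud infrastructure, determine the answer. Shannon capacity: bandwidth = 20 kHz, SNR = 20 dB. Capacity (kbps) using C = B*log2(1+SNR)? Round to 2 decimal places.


Given: B = 20 kHz, SNR = 20 dB
SNR linear = 10^(20/10) = 100
1 + SNR = 101
log2(101) = 6.6582114828
C = 20 * 1000 * 6.6582114828 = 133164.2297 bps
C = 133.164230 kbps -> 133.16 kbps (2 dp)

133.16


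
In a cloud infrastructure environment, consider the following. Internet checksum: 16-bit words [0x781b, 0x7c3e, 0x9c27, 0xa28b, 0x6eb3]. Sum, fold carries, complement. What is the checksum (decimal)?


Given words: [0x781b, 0x7c3e, 0x9c27, 0xa28b, 0x6eb3]
Step 1: Sum all words
Raw sum = 30747 + 31806 + 39975 + 41611 + 28339 = 172478
Step 2: Fold carry: (41406 + 2) = 41408
One's complement = ~41408 & 0xFFFF = 24127

24127


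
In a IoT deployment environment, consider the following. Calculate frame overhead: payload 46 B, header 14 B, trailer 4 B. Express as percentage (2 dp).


Given: payload = 46 B, header = 14 B, trailer = 4 B
Overhead bytes = header + trailer = 14 + 4 = 18
Total frame = payload + overhead = 46 + 18 = 64
Overhead % = 18 / 64 * 100 = 28.1250% -> 28.13% (2 dp)

28.13


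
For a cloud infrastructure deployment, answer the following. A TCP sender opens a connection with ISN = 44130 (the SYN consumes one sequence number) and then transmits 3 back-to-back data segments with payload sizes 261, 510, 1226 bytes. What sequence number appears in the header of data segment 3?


The SYN occupies sequence number ISN = 44130, so the first data byte is ISN + 1 = 44131.
SEQ of data segment i = (ISN + 1) + sum of payload sizes of segments 1..i-1.
Segment 1: SEQ = 44131, payload = 261 bytes
Segment 2: SEQ = 44392, payload = 510 bytes
Segment 3: SEQ = 44902, payload = 1226 bytes
SEQ of segment 3 = 44131 + 261 + 510 = 44902

44902


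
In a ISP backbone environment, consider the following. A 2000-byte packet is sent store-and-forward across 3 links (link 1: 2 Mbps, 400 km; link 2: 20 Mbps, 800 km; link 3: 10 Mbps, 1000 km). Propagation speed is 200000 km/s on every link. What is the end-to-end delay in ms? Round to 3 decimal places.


Packet = 2000 bytes = 16000 bits. Store-and-forward: sum (t_trans + t_prop) per link.
Link 1: t_trans = 16000/(2*10^6) s = 8.0000 ms; t_prop = 400/200000 s = 2.0000 ms; subtotal = 10.0000 ms
Link 2: t_trans = 16000/(20*10^6) s = 0.8000 ms; t_prop = 800/200000 s = 4.0000 ms; subtotal = 4.8000 ms
Link 3: t_trans = 16000/(10*10^6) s = 1.6000 ms; t_prop = 1000/200000 s = 5.0000 ms; subtotal = 6.6000 ms
End-to-end = 10.0000 + 4.8000 + 6.6000 = 21.4000 ms -> 21.400 ms (3 dp)

21.400


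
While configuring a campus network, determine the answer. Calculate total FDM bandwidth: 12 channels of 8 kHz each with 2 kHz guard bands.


Given: 12 channels, 8 kHz each, guard = 2 kHz
Channel bandwidth = 12 * 8 = 96 kHz
Guard bands = 11 gaps * 2 kHz = 22 kHz
Total = 96 + 22 = 118 kHz

118


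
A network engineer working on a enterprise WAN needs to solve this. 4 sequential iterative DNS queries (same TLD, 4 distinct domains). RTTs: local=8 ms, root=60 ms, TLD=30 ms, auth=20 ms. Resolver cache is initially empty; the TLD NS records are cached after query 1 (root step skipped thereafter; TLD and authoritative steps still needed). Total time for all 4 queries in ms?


Lookup 1 (cold cache): local + root + TLD + auth = 8 + 60 + 30 + 20 = 118 ms
Lookups 2..4 (TLD NS cached -> skip root; new domain -> still ask TLD and auth): local + TLD + auth = 8 + 30 + 20 = 58 ms each
Remaining 3 lookups: 3 * 58 = 174 ms
Total = 118 + 174 = 292 ms

292


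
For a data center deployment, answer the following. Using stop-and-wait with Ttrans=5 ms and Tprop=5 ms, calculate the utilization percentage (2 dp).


Given: Ttrans = 5 ms, Tprop = 5 ms
RTT = 2 * Tprop = 2 * 5 = 10 ms
U = Ttrans / (Ttrans + RTT)
U = 5 / (5 + 10)
U = 5 / 15 = 0.333333
U% = 33.33%

33.33


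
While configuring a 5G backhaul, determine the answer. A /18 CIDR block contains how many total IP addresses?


Given: CIDR prefix /18
Host bits = 32 - 18 = 14
Total addresses = 2^14 = 16384

16384


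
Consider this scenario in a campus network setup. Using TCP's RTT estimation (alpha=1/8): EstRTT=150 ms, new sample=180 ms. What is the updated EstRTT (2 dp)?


Given: EstRTT = 150 ms, SampleRTT = 180 ms, alpha = 1/8
New EstRTT = (1 - alpha) * EstRTT + alpha * SampleRTT
(7/8) * 150 = 131.25
(1/8) * 180 = 22.5
New EstRTT = 131.25 + 22.5 = 153.75 ms -> 153.75 ms (2 dp)

153.75


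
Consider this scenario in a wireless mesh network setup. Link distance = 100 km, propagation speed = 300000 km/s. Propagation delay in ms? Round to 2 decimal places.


Given: distance = 100 km, speed = 300000 km/s
Delay = distance / speed = 100 / 300000 seconds
Delay in ms = 100 * 1000 / 300000
Delay = 0.3333 ms
Rounded to 2 dp = 0.33 ms

0.33


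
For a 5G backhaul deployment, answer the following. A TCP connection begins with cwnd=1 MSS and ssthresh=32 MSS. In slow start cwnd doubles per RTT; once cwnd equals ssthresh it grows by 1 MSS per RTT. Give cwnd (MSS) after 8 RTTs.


RTT 0: cwnd = 1 MSS (initial)
RTT 1: cwnd = 2 MSS (slow start, doubled)
RTT 2: cwnd = 4 MSS (slow start, doubled)
RTT 3: cwnd = 8 MSS (slow start, doubled)
RTT 4: cwnd = 16 MSS (slow start, doubled)
RTT 5: cwnd = 32 MSS (slow start, doubled)
RTT 6: cwnd = 33 MSS (congestion avoidance, +1)
RTT 7: cwnd = 34 MSS (congestion avoidance, +1)
RTT 8: cwnd = 35 MSS (congestion avoidance, +1)

35


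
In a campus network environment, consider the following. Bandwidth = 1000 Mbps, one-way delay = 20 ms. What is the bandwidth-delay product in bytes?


Given: bandwidth = 1000 Mbps, delay = 20 ms
BDP in bits = 1000 * 10^6 * 20 / 1000
BDP in bits = 20000000
BDP in bytes = 20000000 / 8 = 2500000

2500000


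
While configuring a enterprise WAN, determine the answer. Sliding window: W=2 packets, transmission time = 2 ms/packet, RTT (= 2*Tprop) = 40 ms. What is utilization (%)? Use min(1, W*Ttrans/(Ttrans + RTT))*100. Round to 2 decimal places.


Given: W = 2, Ttrans = 2 ms, RTT = 40 ms (= 2 * Tprop, Tprop = 20 ms)
Cycle time = Ttrans + RTT = 2 + 40 = 42 ms (first packet sent until its ACK returns)
W * Ttrans = 2 * 2 = 4 ms of sending per cycle
W * Ttrans / (Ttrans + RTT) = 4 / 42 = 0.095238
U = min(1, 0.095238) = 0.095238
U% = 9.52%

9.52


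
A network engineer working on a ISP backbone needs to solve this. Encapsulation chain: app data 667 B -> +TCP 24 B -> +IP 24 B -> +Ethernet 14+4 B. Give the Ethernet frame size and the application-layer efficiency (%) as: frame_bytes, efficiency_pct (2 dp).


TCP segment = 667 + 24 = 691 B
IP packet = 691 + 24 = 715 B
Ethernet frame = 715 + 14 + 4 = 733 B
Efficiency = app / frame = 667 / 733 = 0.909959 = 90.9959% -> 91.00% (2 dp)

733, 91.00


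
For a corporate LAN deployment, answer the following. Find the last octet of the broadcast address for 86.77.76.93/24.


Given: IP = 86.77.76.93, prefix = /24
Host bits = 32 - 24 = 8
Network last octet = 93 AND mask = 0
Host part size = 2^8 - 1 = 255
Broadcast last octet = 0 OR 255 = 255

255


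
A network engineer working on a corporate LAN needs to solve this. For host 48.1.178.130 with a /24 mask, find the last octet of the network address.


Given: IP = 48.1.178.130, prefix = /24
Subnet mask = 255.255.255.0
Last octet of IP: 130
Last octet of mask: 0
Network last octet = 130 AND 0 = 0

0


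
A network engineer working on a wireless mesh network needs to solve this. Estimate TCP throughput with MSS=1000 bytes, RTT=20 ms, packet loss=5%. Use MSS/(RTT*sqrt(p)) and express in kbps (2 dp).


Given: MSS = 1000 bytes, RTT = 20 ms, loss = 5%
RTT in seconds = 20 / 1000 = 0.02
Loss rate = 5% = 0.05
sqrt(loss) = sqrt(0.05) = 0.223606797750
Throughput (bytes/s) = 1000 / (0.02 * 0.223606797750) = 223606.7977
Throughput (kbps) = 223606.7977 * 8 / 1000 = 1788.854382 -> 1788.85 kbps (2 dp)

1788.85


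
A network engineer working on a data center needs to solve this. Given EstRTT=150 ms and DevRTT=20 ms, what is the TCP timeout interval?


Given: EstRTT = 150 ms, DevRTT = 20 ms
Timeout = EstRTT + 4 * DevRTT
4 * DevRTT = 4 * 20 = 80
Timeout = 150 + 80 = 230 ms

230


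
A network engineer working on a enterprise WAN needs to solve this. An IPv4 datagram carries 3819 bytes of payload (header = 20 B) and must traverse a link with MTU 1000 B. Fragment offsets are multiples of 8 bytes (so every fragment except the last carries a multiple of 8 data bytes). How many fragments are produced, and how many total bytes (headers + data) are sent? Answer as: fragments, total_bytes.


Max data per non-final fragment = floor((MTU - header)/8)*8 = floor((1000 - 20)/8)*8 = floor(980/8)*8 = 976 B
Final fragment needs no 8-byte alignment: it can carry up to MTU - header = 980 B
Non-final fragments needed = ceil((payload - 980) / 976) = ceil(2839/976) = ceil(2.9088) = 3
Number of fragments = 3 + 1 = 4
Fragment sizes (data): 3 * 976 B + 891 B (last, 891 <= 980 OK)
Total bytes sent = payload + n_frags * header = 3819 + 4*20 = 3819 + 80 = 3899 B

4, 3899


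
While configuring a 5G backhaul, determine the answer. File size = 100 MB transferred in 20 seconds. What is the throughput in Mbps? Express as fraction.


Given: file = 100 MB, time = 20 s
File in Mb = 100 * 8 = 800 Mb
Throughput = 800 / 20 Mbps
Throughput = 40 Mbps

40


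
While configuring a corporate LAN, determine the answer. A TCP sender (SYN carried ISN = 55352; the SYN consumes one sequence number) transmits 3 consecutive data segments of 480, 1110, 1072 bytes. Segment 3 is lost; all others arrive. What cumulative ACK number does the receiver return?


SYN uses sequence number 55352; first data byte = ISN + 1 = 55353.
Segment 1: SEQ = 55353, len = 480 B, covers [55353, 55832]
Segment 2: SEQ = 55833, len = 1110 B, covers [55833, 56942]
Segment 3: SEQ = 56943, len = 1072 B, covers [56943, 58014] [LOST]
In-order data received: bytes [55353, 56942] (segments 1..2).
Segment 3 missing -> gap begins at byte 56943.
Cumulative ACK = next expected in-order byte = 55353 + 480 + 1110 = 56943

56943


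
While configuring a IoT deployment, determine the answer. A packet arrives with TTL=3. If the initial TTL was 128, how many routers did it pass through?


Given: initial TTL = 128, received TTL = 3
Hops = initial TTL - received TTL
Hops = 128 - 3 = 125

125


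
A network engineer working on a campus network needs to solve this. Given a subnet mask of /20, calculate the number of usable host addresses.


Given: subnet mask /20
Host bits = 32 - 20 = 12
Total addresses = 2^12 = 4096
Usable hosts = 4096 - 2 (network + broadcast) = 4094

4094


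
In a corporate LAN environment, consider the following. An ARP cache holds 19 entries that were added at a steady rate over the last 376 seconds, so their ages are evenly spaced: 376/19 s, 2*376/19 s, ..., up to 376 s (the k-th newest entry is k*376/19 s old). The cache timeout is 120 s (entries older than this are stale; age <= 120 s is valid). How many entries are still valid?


Ages are k * 376/19 s for k = 1..19 (spacing = 19.7895 s).
Entry k is valid iff k * 376/19 <= 120 iff k <= 19 * 120 / 376 = 6.0638
n_valid = floor(6.0638) = 6
(n_stale = 19 - 6 = 13)

6


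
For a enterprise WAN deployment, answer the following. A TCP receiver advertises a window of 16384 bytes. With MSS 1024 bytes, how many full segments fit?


Given: RWND = 16384 bytes, MSS = 1024 bytes
Full segments = floor(RWND / MSS)
Full segments = floor(16384 / 1024)
Full segments = floor(16.0) = 16

16


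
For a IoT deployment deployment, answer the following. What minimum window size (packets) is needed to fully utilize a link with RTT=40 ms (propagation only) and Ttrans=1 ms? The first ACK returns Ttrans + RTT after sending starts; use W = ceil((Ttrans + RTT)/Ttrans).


Given: Ttrans = 1 ms, RTT = 40 ms (= 2 * Tprop, Tprop = 20 ms)
Time until first ACK returns = Ttrans + RTT = 1 + 40 = 41 ms
Need W * Ttrans >= Ttrans + RTT  ->  W >= (Ttrans + RTT) / Ttrans
(Ttrans + RTT) / Ttrans = 41 / 1 = 41
W_min = ceil(41) = 41

41


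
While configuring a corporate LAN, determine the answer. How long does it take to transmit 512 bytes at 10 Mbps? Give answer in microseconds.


Given: packet = 512 bytes, bandwidth = 10 Mbps
Packet in bits = 512 * 8 = 4096 bits
Bandwidth = 10 * 10^6 = 10000000 bps
Time = 4096 / 10000000 seconds
Time in us = 4096 * 10^6 / 10000000 = 409.6

409.6


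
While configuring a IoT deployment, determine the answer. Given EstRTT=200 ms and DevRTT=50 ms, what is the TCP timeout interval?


Given: EstRTT = 200 ms, DevRTT = 50 ms
Timeout = EstRTT + 4 * DevRTT
4 * DevRTT = 4 * 50 = 200
Timeout = 200 + 200 = 400 ms

400


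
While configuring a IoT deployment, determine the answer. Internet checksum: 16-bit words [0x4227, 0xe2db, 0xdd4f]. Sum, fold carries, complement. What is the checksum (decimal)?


Given words: [0x4227, 0xe2db, 0xdd4f]
Step 1: Sum all words
Raw sum = 16935 + 58075 + 56655 = 131665
Step 2: Fold carry: (593 + 2) = 595
One's complement = ~595 & 0xFFFF = 64940

64940


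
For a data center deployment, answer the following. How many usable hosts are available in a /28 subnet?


Given: subnet mask /28
Host bits = 32 - 28 = 4
Total addresses = 2^4 = 16
Usable hosts = 16 - 2 (network + broadcast) = 14

14


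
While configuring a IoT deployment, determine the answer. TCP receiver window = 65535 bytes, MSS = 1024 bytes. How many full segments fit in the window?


Given: RWND = 65535 bytes, MSS = 1024 bytes
Full segments = floor(RWND / MSS)
Full segments = floor(65535 / 1024)
Full segments = floor(63.999) = 63

63


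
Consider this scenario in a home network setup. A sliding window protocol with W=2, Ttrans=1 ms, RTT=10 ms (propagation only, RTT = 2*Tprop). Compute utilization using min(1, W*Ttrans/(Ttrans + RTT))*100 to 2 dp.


Given: W = 2, Ttrans = 1 ms, RTT = 10 ms (= 2 * Tprop, Tprop = 5 ms)
Cycle time = Ttrans + RTT = 1 + 10 = 11 ms (first packet sent until its ACK returns)
W * Ttrans = 2 * 1 = 2 ms of sending per cycle
W * Ttrans / (Ttrans + RTT) = 2 / 11 = 0.181818
U = min(1, 0.181818) = 0.181818
U% = 18.18%

18.18


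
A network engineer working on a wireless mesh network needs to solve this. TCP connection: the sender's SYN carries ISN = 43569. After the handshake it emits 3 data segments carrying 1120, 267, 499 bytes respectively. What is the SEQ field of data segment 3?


The SYN occupies sequence number ISN = 43569, so the first data byte is ISN + 1 = 43570.
SEQ of data segment i = (ISN + 1) + sum of payload sizes of segments 1..i-1.
Segment 1: SEQ = 43570, payload = 1120 bytes
Segment 2: SEQ = 44690, payload = 267 bytes
Segment 3: SEQ = 44957, payload = 499 bytes
SEQ of segment 3 = 43570 + 1120 + 267 = 44957

44957


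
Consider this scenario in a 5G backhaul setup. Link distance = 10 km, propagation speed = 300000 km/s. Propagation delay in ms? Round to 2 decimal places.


Given: distance = 10 km, speed = 300000 km/s
Delay = distance / speed = 10 / 300000 seconds
Delay in ms = 10 * 1000 / 300000
Delay = 0.0333 ms
Rounded to 2 dp = 0.03 ms

0.03


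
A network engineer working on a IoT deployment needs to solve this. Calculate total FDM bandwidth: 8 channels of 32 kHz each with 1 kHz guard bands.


Given: 8 channels, 32 kHz each, guard = 1 kHz
Channel bandwidth = 8 * 32 = 256 kHz
Guard bands = 7 gaps * 1 kHz = 7 kHz
Total = 256 + 7 = 263 kHz

263


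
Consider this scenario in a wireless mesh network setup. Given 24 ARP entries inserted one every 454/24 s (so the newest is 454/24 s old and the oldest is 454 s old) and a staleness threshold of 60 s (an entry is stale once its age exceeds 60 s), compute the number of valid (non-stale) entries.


Ages are k * 454/24 s for k = 1..24 (spacing = 18.9167 s).
Entry k is valid iff k * 454/24 <= 60 iff k <= 24 * 60 / 454 = 3.1718
n_valid = floor(3.1718) = 3
(n_stale = 24 - 3 = 21)

3


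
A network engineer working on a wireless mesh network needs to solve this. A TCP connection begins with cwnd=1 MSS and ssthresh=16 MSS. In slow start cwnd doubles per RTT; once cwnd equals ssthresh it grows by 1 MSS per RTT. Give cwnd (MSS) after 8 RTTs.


RTT 0: cwnd = 1 MSS (initial)
RTT 1: cwnd = 2 MSS (slow start, doubled)
RTT 2: cwnd = 4 MSS (slow start, doubled)
RTT 3: cwnd = 8 MSS (slow start, doubled)
RTT 4: cwnd = 16 MSS (slow start, doubled)
RTT 5: cwnd = 17 MSS (congestion avoidance, +1)
RTT 6: cwnd = 18 MSS (congestion avoidance, +1)
RTT 7: cwnd = 19 MSS (congestion avoidance, +1)
RTT 8: cwnd = 20 MSS (congestion avoidance, +1)

20


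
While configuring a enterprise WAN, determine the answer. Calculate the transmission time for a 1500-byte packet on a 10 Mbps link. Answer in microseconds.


Given: packet = 1500 bytes, bandwidth = 10 Mbps
Packet in bits = 1500 * 8 = 12000 bits
Bandwidth = 10 * 10^6 = 10000000 bps
Time = 12000 / 10000000 seconds
Time in us = 12000 * 10^6 / 10000000 = 1200

1200


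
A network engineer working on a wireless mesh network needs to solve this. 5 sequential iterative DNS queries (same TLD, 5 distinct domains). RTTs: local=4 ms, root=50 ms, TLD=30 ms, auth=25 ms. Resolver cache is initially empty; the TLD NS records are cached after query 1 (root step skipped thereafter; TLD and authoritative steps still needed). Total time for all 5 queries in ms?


Lookup 1 (cold cache): local + root + TLD + auth = 4 + 50 + 30 + 25 = 109 ms
Lookups 2..5 (TLD NS cached -> skip root; new domain -> still ask TLD and auth): local + TLD + auth = 4 + 30 + 25 = 59 ms each
Remaining 4 lookups: 4 * 59 = 236 ms
Total = 109 + 236 = 345 ms

345


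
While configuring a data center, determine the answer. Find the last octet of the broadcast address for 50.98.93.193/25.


Given: IP = 50.98.93.193, prefix = /25
Host bits = 32 - 25 = 7
Network last octet = 193 AND mask = 128
Host part size = 2^7 - 1 = 127
Broadcast last octet = 128 OR 127 = 255

255


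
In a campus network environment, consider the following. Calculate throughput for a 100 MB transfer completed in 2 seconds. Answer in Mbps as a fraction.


Given: file = 100 MB, time = 2 s
File in Mb = 100 * 8 = 800 Mb
Throughput = 800 / 2 Mbps
Throughput = 400 Mbps

400


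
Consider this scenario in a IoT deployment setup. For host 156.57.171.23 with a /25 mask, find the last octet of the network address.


Given: IP = 156.57.171.23, prefix = /25
Subnet mask = 255.255.255.128
Last octet of IP: 23
Last octet of mask: 128
Network last octet = 23 AND 128 = 0

0


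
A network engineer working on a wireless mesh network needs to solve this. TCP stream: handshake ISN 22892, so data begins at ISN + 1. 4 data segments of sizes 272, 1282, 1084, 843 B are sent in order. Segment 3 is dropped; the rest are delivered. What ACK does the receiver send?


SYN uses sequence number 22892; first data byte = ISN + 1 = 22893.
Segment 1: SEQ = 22893, len = 272 B, covers [22893, 23164]
Segment 2: SEQ = 23165, len = 1282 B, covers [23165, 24446]
Segment 3: SEQ = 24447, len = 1084 B, covers [24447, 25530] [LOST]
Segment 4: SEQ = 25531, len = 843 B, covers [25531, 26373]
In-order data received: bytes [22893, 24446] (segments 1..2).
Segment 3 missing -> gap begins at byte 24447; later segments buffered out of order.
Cumulative ACK = next expected in-order byte = 22893 + 272 + 1282 = 24447

24447


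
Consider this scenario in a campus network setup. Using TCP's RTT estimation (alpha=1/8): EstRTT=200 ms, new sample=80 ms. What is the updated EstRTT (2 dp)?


Given: EstRTT = 200 ms, SampleRTT = 80 ms, alpha = 1/8
New EstRTT = (1 - alpha) * EstRTT + alpha * SampleRTT
(7/8) * 200 = 175
(1/8) * 80 = 10
New EstRTT = 175 + 10 = 185 ms -> 185.00 ms (2 dp)

185.00


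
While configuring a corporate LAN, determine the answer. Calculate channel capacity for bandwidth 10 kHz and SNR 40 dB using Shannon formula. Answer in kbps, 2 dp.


Given: B = 10 kHz, SNR = 40 dB
SNR linear = 10^(40/10) = 10000
1 + SNR = 10001
log2(10001) = 13.2878566418
C = 10 * 1000 * 13.2878566418 = 132878.5664 bps
C = 132.878566 kbps -> 132.88 kbps (2 dp)

132.88


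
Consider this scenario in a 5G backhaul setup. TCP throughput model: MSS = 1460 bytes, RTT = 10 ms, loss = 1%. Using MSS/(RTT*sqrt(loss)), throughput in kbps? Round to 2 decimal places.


Given: MSS = 1460 bytes, RTT = 10 ms, loss = 1%
RTT in seconds = 10 / 1000 = 0.01
Loss rate = 1% = 0.01
sqrt(loss) = sqrt(0.01) = 0.1
Throughput (bytes/s) = 1460 / (0.01 * 0.1) = 1460000.0000
Throughput (kbps) = 1460000.0000 * 8 / 1000 = 11680.000000 -> 11680.00 kbps (2 dp)

11680.00


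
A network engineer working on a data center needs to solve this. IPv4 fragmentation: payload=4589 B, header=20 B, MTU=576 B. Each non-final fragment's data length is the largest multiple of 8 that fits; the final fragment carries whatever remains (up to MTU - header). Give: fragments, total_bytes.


Max data per non-final fragment = floor((MTU - header)/8)*8 = floor((576 - 20)/8)*8 = floor(556/8)*8 = 552 B
Final fragment needs no 8-byte alignment: it can carry up to MTU - header = 556 B
Non-final fragments needed = ceil((payload - 556) / 552) = ceil(4033/552) = ceil(7.3062) = 8
Number of fragments = 8 + 1 = 9
Fragment sizes (data): 8 * 552 B + 173 B (last, 173 <= 556 OK)
Total bytes sent = payload + n_frags * header = 4589 + 9*20 = 4589 + 180 = 4769 B

9, 4769


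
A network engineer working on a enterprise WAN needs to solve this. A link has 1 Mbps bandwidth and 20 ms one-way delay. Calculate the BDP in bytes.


Given: bandwidth = 1 Mbps, delay = 20 ms
BDP in bits = 1 * 10^6 * 20 / 1000
BDP in bits = 20000
BDP in bytes = 20000 / 8 = 2500

2500


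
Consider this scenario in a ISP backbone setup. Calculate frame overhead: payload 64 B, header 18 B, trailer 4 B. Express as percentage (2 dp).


Given: payload = 64 B, header = 18 B, trailer = 4 B
Overhead bytes = header + trailer = 18 + 4 = 22
Total frame = payload + overhead = 64 + 22 = 86
Overhead % = 22 / 86 * 100 = 25.5814% -> 25.58% (2 dp)

25.58


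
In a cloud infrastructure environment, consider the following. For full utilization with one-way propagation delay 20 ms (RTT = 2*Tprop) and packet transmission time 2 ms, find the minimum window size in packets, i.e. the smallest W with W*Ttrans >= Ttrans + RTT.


Given: Ttrans = 2 ms, RTT = 40 ms (= 2 * Tprop, Tprop = 20 ms)
Time until first ACK returns = Ttrans + RTT = 2 + 40 = 42 ms
Need W * Ttrans >= Ttrans + RTT  ->  W >= (Ttrans + RTT) / Ttrans
(Ttrans + RTT) / Ttrans = 42 / 2 = 21
W_min = ceil(21) = 21

21


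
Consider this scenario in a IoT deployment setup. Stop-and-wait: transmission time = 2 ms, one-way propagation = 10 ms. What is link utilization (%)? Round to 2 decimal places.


Given: Ttrans = 2 ms, Tprop = 10 ms
RTT = 2 * Tprop = 2 * 10 = 20 ms
U = Ttrans / (Ttrans + RTT)
U = 2 / (2 + 20)
U = 2 / 22 = 0.090909
U% = 9.09%

9.09


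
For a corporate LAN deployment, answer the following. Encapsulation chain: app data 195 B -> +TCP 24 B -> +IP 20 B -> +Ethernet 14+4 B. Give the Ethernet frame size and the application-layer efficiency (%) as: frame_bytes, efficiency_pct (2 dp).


TCP segment = 195 + 24 = 219 B
IP packet = 219 + 20 = 239 B
Ethernet frame = 239 + 14 + 4 = 257 B
Efficiency = app / frame = 195 / 257 = 0.758755 = 75.8755% -> 75.88% (2 dp)

257, 75.88


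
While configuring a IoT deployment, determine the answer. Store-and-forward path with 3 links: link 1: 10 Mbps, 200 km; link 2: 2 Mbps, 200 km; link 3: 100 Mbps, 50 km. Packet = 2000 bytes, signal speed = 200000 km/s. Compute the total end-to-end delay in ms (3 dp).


Packet = 2000 bytes = 16000 bits. Store-and-forward: sum (t_trans + t_prop) per link.
Link 1: t_trans = 16000/(10*10^6) s = 1.6000 ms; t_prop = 200/200000 s = 1.0000 ms; subtotal = 2.6000 ms
Link 2: t_trans = 16000/(2*10^6) s = 8.0000 ms; t_prop = 200/200000 s = 1.0000 ms; subtotal = 9.0000 ms
Link 3: t_trans = 16000/(100*10^6) s = 0.1600 ms; t_prop = 50/200000 s = 0.2500 ms; subtotal = 0.4100 ms
End-to-end = 2.6000 + 9.0000 + 0.4100 = 12.0100 ms -> 12.010 ms (3 dp)

12.010


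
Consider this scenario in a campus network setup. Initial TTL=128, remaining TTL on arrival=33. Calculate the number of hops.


Given: initial TTL = 128, received TTL = 33
Hops = initial TTL - received TTL
Hops = 128 - 33 = 95

95


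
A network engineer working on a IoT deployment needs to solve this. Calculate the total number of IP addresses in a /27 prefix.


Given: CIDR prefix /27
Host bits = 32 - 27 = 5
Total addresses = 2^5 = 32

32


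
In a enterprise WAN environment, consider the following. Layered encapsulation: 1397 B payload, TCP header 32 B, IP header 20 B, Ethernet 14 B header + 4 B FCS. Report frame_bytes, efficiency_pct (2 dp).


TCP segment = 1397 + 32 = 1429 B
IP packet = 1429 + 20 = 1449 B
Ethernet frame = 1449 + 14 + 4 = 1467 B
Efficiency = app / frame = 1397 / 1467 = 0.952284 = 95.2284% -> 95.23% (2 dp)

1467, 95.23


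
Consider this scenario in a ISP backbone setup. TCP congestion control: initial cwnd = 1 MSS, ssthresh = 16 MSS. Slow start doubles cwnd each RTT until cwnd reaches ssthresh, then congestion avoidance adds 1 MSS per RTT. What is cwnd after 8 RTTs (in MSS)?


RTT 0: cwnd = 1 MSS (initial)
RTT 1: cwnd = 2 MSS (slow start, doubled)
RTT 2: cwnd = 4 MSS (slow start, doubled)
RTT 3: cwnd = 8 MSS (slow start, doubled)
RTT 4: cwnd = 16 MSS (slow start, doubled)
RTT 5: cwnd = 17 MSS (congestion avoidance, +1)
RTT 6: cwnd = 18 MSS (congestion avoidance, +1)
RTT 7: cwnd = 19 MSS (congestion avoidance, +1)
RTT 8: cwnd = 20 MSS (congestion avoidance, +1)

20


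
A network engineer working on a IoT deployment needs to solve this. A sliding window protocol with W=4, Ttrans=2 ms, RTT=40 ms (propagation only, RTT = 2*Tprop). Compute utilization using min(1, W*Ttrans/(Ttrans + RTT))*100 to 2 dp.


Given: W = 4, Ttrans = 2 ms, RTT = 40 ms (= 2 * Tprop, Tprop = 20 ms)
Cycle time = Ttrans + RTT = 2 + 40 = 42 ms (first packet sent until its ACK returns)
W * Ttrans = 4 * 2 = 8 ms of sending per cycle
W * Ttrans / (Ttrans + RTT) = 8 / 42 = 0.190476
U = min(1, 0.190476) = 0.190476
U% = 19.05%

19.05


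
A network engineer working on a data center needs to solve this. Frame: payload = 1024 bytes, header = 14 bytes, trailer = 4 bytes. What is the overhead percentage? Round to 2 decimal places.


Given: payload = 1024 B, header = 14 B, trailer = 4 B
Overhead bytes = header + trailer = 14 + 4 = 18
Total frame = payload + overhead = 1024 + 18 = 1042
Overhead % = 18 / 1042 * 100 = 1.7274% -> 1.73% (2 dp)

1.73


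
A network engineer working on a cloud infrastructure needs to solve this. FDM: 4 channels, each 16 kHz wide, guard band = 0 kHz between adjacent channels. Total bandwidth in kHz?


Given: 4 channels, 16 kHz each, guard = 0 kHz
Channel bandwidth = 4 * 16 = 64 kHz
Guard bands = 3 gaps * 0 kHz = 0 kHz
Total = 64 + 0 = 64 kHz

64


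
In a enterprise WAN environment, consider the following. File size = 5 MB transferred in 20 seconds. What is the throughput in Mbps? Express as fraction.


Given: file = 5 MB, time = 20 s
File in Mb = 5 * 8 = 40 Mb
Throughput = 40 / 20 Mbps
Throughput = 2 Mbps

2


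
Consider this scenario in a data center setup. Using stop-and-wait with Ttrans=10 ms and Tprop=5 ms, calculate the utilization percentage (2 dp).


Given: Ttrans = 10 ms, Tprop = 5 ms
RTT = 2 * Tprop = 2 * 5 = 10 ms
U = Ttrans / (Ttrans + RTT)
U = 10 / (10 + 10)
U = 10 / 20 = 0.5
U% = 50.00%

50.00


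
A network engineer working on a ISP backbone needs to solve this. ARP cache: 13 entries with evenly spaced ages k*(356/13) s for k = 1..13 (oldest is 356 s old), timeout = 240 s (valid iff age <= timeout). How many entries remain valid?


Ages are k * 356/13 s for k = 1..13 (spacing = 27.3846 s).
Entry k is valid iff k * 356/13 <= 240 iff k <= 13 * 240 / 356 = 8.7640
n_valid = floor(8.7640) = 8
(n_stale = 13 - 8 = 5)

8


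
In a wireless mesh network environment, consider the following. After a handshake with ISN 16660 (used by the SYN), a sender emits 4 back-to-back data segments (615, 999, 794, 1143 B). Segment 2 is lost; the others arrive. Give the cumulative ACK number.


SYN uses sequence number 16660; first data byte = ISN + 1 = 16661.
Segment 1: SEQ = 16661, len = 615 B, covers [16661, 17275]
Segment 2: SEQ = 17276, len = 999 B, covers [17276, 18274] [LOST]
Segment 3: SEQ = 18275, len = 794 B, covers [18275, 19068]
Segment 4: SEQ = 19069, len = 1143 B, covers [19069, 20211]
In-order data received: bytes [16661, 17275] (segments 1..1).
Segment 2 missing -> gap begins at byte 17276; later segments buffered out of order.
Cumulative ACK = next expected in-order byte = 16661 + 615 = 17276

17276


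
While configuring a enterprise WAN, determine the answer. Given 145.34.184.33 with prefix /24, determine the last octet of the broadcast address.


Given: IP = 145.34.184.33, prefix = /24
Host bits = 32 - 24 = 8
Network last octet = 33 AND mask = 0
Host part size = 2^8 - 1 = 255
Broadcast last octet = 0 OR 255 = 255

255


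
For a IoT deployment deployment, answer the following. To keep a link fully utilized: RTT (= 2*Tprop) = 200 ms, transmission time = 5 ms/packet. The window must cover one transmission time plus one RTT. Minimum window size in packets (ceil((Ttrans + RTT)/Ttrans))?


Given: Ttrans = 5 ms, RTT = 200 ms (= 2 * Tprop, Tprop = 100 ms)
Time until first ACK returns = Ttrans + RTT = 5 + 200 = 205 ms
Need W * Ttrans >= Ttrans + RTT  ->  W >= (Ttrans + RTT) / Ttrans
(Ttrans + RTT) / Ttrans = 205 / 5 = 41
W_min = ceil(41) = 41

41


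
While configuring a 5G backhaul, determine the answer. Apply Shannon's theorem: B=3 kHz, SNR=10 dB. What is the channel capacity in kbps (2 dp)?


Given: B = 3 kHz, SNR = 10 dB
SNR linear = 10^(10/10) = 10
1 + SNR = 11
log2(11) = 3.4594316186
C = 3 * 1000 * 3.4594316186 = 10378.2949 bps
C = 10.378295 kbps -> 10.38 kbps (2 dp)

10.38


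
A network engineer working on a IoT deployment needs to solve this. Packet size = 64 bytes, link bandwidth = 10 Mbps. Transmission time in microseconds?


Given: packet = 64 bytes, bandwidth = 10 Mbps
Packet in bits = 64 * 8 = 512 bits
Bandwidth = 10 * 10^6 = 10000000 bps
Time = 512 / 10000000 seconds
Time in us = 512 * 10^6 / 10000000 = 51.2

51.2


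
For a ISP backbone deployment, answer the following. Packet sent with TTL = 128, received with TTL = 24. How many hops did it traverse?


Given: initial TTL = 128, received TTL = 24
Hops = initial TTL - received TTL
Hops = 128 - 24 = 104

104


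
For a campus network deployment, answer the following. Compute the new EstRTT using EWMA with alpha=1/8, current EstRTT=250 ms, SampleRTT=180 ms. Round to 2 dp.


Given: EstRTT = 250 ms, SampleRTT = 180 ms, alpha = 1/8
New EstRTT = (1 - alpha) * EstRTT + alpha * SampleRTT
(7/8) * 250 = 218.75
(1/8) * 180 = 22.5
New EstRTT = 218.75 + 22.5 = 241.25 ms -> 241.25 ms (2 dp)

241.25


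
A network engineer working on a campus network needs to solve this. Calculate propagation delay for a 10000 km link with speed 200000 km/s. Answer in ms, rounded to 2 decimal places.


Given: distance = 10000 km, speed = 200000 km/s
Delay = distance / speed = 10000 / 200000 seconds
Delay in ms = 10000 * 1000 / 200000
Delay = 50.0000 ms
Rounded to 2 dp = 50.00 ms

50.00


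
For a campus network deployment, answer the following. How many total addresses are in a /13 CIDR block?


Given: CIDR prefix /13
Host bits = 32 - 13 = 19
Total addresses = 2^19 = 524288

524288


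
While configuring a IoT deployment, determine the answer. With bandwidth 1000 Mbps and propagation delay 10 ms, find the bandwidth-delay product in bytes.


Given: bandwidth = 1000 Mbps, delay = 10 ms
BDP in bits = 1000 * 10^6 * 10 / 1000
BDP in bits = 10000000
BDP in bytes = 10000000 / 8 = 1250000

1250000


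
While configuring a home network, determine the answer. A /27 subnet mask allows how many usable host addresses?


Given: subnet mask /27
Host bits = 32 - 27 = 5
Total addresses = 2^5 = 32
Usable hosts = 32 - 2 (network + broadcast) = 30

30


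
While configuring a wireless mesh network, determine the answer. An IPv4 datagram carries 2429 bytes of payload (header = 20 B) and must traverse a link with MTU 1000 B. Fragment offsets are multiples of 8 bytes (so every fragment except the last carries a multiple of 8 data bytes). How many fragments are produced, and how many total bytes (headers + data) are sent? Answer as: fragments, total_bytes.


Max data per non-final fragment = floor((MTU - header)/8)*8 = floor((1000 - 20)/8)*8 = floor(980/8)*8 = 976 B
Final fragment needs no 8-byte alignment: it can carry up to MTU - header = 980 B
Non-final fragments needed = ceil((payload - 980) / 976) = ceil(1449/976) = ceil(1.4846) = 2
Number of fragments = 2 + 1 = 3
Fragment sizes (data): 2 * 976 B + 477 B (last, 477 <= 980 OK)
Total bytes sent = payload + n_frags * header = 2429 + 3*20 = 2429 + 60 = 2489 B

3, 2489


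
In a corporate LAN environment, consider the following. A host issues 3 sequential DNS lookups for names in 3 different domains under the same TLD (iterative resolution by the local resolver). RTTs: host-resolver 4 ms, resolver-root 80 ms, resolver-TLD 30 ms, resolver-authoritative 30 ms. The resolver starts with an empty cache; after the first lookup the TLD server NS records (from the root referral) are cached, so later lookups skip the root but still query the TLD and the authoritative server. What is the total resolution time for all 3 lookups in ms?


Lookup 1 (cold cache): local + root + TLD + auth = 4 + 80 + 30 + 30 = 144 ms
Lookups 2..3 (TLD NS cached -> skip root; new domain -> still ask TLD and auth): local + TLD + auth = 4 + 30 + 30 = 64 ms each
Remaining 2 lookups: 2 * 64 = 128 ms
Total = 144 + 128 = 272 ms

272


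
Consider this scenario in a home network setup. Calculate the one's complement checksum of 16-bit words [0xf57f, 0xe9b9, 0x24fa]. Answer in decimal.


Given words: [0xf57f, 0xe9b9, 0x24fa]
Step 1: Sum all words
Raw sum = 62847 + 59833 + 9466 = 132146
Step 2: Fold carry: (1074 + 2) = 1076
One's complement = ~1076 & 0xFFFF = 64459

64459


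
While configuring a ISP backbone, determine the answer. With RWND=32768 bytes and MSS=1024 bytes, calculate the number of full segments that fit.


Given: RWND = 32768 bytes, MSS = 1024 bytes
Full segments = floor(RWND / MSS)
Full segments = floor(32768 / 1024)
Full segments = floor(32.0) = 32

32


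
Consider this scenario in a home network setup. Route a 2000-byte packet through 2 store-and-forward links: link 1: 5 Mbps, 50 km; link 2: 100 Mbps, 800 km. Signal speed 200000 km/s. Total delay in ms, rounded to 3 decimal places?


Packet = 2000 bytes = 16000 bits. Store-and-forward: sum (t_trans + t_prop) per link.
Link 1: t_trans = 16000/(5*10^6) s = 3.2000 ms; t_prop = 50/200000 s = 0.2500 ms; subtotal = 3.4500 ms
Link 2: t_trans = 16000/(100*10^6) s = 0.1600 ms; t_prop = 800/200000 s = 4.0000 ms; subtotal = 4.1600 ms
End-to-end = 3.4500 + 4.1600 = 7.6100 ms -> 7.610 ms (3 dp)

7.610


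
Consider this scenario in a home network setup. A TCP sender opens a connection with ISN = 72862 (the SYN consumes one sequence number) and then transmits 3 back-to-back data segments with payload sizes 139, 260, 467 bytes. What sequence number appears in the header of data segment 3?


The SYN occupies sequence number ISN = 72862, so the first data byte is ISN + 1 = 72863.
SEQ of data segment i = (ISN + 1) + sum of payload sizes of segments 1..i-1.
Segment 1: SEQ = 72863, payload = 139 bytes
Segment 2: SEQ = 73002, payload = 260 bytes
Segment 3: SEQ = 73262, payload = 467 bytes
SEQ of segment 3 = 72863 + 139 + 260 = 73262

73262


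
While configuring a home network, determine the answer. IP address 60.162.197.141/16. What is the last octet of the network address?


Given: IP = 60.162.197.141, prefix = /16
Subnet mask = 255.255.0.0
Last octet of IP: 141
Last octet of mask: 0
Network last octet = 141 AND 0 = 0

0


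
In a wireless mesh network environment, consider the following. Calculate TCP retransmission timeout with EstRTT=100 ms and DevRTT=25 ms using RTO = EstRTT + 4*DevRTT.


Given: EstRTT = 100 ms, DevRTT = 25 ms
Timeout = EstRTT + 4 * DevRTT
4 * DevRTT = 4 * 25 = 100
Timeout = 100 + 100 = 200 ms

200


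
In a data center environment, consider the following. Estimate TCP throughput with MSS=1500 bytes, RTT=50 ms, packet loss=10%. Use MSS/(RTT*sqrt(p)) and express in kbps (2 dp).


Given: MSS = 1500 bytes, RTT = 50 ms, loss = 10%
RTT in seconds = 50 / 1000 = 0.05
Loss rate = 10% = 0.1
sqrt(loss) = sqrt(0.1) = 0.316227766017
Throughput (bytes/s) = 1500 / (0.05 * 0.316227766017) = 94868.3298
Throughput (kbps) = 94868.3298 * 8 / 1000 = 758.946638 -> 758.95 kbps (2 dp)

758.95


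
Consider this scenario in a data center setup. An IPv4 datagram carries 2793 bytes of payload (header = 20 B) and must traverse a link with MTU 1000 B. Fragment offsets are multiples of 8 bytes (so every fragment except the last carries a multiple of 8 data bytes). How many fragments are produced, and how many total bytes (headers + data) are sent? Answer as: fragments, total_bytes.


Max data per non-final fragment = floor((MTU - header)/8)*8 = floor((1000 - 20)/8)*8 = floor(980/8)*8 = 976 B
Final fragment needs no 8-byte alignment: it can carry up to MTU - header = 980 B
Non-final fragments needed = ceil((payload - 980) / 976) = ceil(1813/976) = ceil(1.8576) = 2
Number of fragments = 2 + 1 = 3
Fragment sizes (data): 2 * 976 B + 841 B (last, 841 <= 980 OK)
Total bytes sent = payload + n_frags * header = 2793 + 3*20 = 2793 + 60 = 2853 B

3, 2853


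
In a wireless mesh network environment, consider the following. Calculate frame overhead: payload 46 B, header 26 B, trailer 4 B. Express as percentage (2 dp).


Given: payload = 46 B, header = 26 B, trailer = 4 B
Overhead bytes = header + trailer = 26 + 4 = 30
Total frame = payload + overhead = 46 + 30 = 76
Overhead % = 30 / 76 * 100 = 39.4737% -> 39.47% (2 dp)

39.47


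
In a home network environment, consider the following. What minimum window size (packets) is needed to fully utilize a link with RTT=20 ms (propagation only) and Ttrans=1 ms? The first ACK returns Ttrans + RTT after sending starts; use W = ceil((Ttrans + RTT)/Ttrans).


Given: Ttrans = 1 ms, RTT = 20 ms (= 2 * Tprop, Tprop = 10 ms)
Time until first ACK returns = Ttrans + RTT = 1 + 20 = 21 ms
Need W * Ttrans >= Ttrans + RTT  ->  W >= (Ttrans + RTT) / Ttrans
(Ttrans + RTT) / Ttrans = 21 / 1 = 21
W_min = ceil(21) = 21

21


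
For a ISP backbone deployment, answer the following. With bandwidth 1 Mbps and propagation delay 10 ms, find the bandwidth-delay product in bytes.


Given: bandwidth = 1 Mbps, delay = 10 ms
BDP in bits = 1 * 10^6 * 10 / 1000
BDP in bits = 10000
BDP in bytes = 10000 / 8 = 1250

1250
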